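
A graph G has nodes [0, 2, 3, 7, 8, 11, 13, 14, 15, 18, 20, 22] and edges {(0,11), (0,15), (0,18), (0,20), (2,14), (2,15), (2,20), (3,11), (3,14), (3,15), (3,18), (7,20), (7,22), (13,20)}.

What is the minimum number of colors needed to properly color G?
Clique number ω(G) = 2 (lower bound: χ ≥ ω).
The graph is bipartite (no odd cycle), so 2 colors suffice: χ(G) = 2.
A valid 2-coloring: color 1: [0, 2, 3, 7, 8, 13]; color 2: [11, 14, 15, 18, 20, 22].

χ(G) = 2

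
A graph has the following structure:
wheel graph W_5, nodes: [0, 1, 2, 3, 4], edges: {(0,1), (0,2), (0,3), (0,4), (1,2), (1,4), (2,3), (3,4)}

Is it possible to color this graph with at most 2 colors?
The clique on vertices [0, 1, 2] has size 3 > 2, so it alone needs 3 colors.

No, G is not 2-colorable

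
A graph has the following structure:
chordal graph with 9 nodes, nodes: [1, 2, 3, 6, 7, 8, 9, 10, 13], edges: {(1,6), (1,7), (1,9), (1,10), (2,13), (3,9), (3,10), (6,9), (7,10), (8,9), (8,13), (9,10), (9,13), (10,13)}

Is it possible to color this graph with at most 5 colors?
Yes, G is 5-colorable

A valid 5-coloring: color 1: [2, 7, 9]; color 2: [6, 8, 10]; color 3: [1, 3, 13].
(χ(G) = 3 ≤ 5.)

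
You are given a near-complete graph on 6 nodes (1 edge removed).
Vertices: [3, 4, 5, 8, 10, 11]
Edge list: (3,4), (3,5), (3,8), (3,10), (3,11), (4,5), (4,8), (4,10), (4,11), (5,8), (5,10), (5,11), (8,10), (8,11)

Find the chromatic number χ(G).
χ(G) = 5

Clique number ω(G) = 5 (lower bound: χ ≥ ω).
The clique on [3, 4, 5, 8, 10] has size 5, forcing χ ≥ 5, and the coloring below uses 5 colors, so χ(G) = 5.
A valid 5-coloring: color 1: [8]; color 2: [5]; color 3: [4]; color 4: [3]; color 5: [10, 11].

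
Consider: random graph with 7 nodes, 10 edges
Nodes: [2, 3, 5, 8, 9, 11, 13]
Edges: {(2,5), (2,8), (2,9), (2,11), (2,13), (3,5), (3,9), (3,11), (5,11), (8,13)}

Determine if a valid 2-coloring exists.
The clique on vertices [2, 8, 13] has size 3 > 2, so it alone needs 3 colors.

No, G is not 2-colorable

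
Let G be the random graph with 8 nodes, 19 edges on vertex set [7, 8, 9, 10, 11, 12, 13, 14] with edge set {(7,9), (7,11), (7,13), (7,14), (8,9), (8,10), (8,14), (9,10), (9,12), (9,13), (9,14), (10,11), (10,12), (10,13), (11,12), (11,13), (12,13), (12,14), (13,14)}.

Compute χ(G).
Clique number ω(G) = 4 (lower bound: χ ≥ ω).
The clique on [9, 10, 12, 13] has size 4, forcing χ ≥ 4, and the coloring below uses 4 colors, so χ(G) = 4.
A valid 4-coloring: color 1: [9, 11]; color 2: [8, 13]; color 3: [10, 14]; color 4: [7, 12].

χ(G) = 4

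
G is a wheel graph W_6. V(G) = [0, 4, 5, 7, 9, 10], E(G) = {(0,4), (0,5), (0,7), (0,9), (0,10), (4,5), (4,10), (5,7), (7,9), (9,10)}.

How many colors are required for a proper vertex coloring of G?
χ(G) = 4

Clique number ω(G) = 3 (lower bound: χ ≥ ω).
Odd cycle [9, 10, 4, 5, 7] needs 3 colors (χ ≥ 3).
Vertex 0 is adjacent to every vertex of [4, 5, 7, 9, 10], which already need 3 colors among themselves, so 0 needs a new color (χ ≥ 4).
The coloring below uses 4 colors, so χ(G) = 4.
A valid 4-coloring: color 1: [0]; color 2: [5, 9]; color 3: [7, 10]; color 4: [4].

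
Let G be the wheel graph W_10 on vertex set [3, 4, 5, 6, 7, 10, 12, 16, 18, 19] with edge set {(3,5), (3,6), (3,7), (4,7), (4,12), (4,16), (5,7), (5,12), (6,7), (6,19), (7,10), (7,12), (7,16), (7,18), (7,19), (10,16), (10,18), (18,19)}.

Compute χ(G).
χ(G) = 4

Clique number ω(G) = 3 (lower bound: χ ≥ ω).
Odd cycle [5, 12, 4, 16, 10, 18, 19, 6, 3] needs 3 colors (χ ≥ 3).
Vertex 7 is adjacent to every vertex of [3, 4, 5, 6, 10, 12, 16, 18, 19], which already need 3 colors among themselves, so 7 needs a new color (χ ≥ 4).
The coloring below uses 4 colors, so χ(G) = 4.
A valid 4-coloring: color 1: [7]; color 2: [4, 5, 6, 10]; color 3: [3, 12, 16, 18]; color 4: [19].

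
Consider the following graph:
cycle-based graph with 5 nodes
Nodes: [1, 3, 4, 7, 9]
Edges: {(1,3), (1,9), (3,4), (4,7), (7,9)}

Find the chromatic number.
χ(G) = 3

Clique number ω(G) = 2 (lower bound: χ ≥ ω).
Odd cycle [4, 3, 1, 9, 7] needs 3 colors (χ ≥ 3).
The coloring below uses 3 colors, so χ(G) = 3.
A valid 3-coloring: color 1: [4, 9]; color 2: [3, 7]; color 3: [1].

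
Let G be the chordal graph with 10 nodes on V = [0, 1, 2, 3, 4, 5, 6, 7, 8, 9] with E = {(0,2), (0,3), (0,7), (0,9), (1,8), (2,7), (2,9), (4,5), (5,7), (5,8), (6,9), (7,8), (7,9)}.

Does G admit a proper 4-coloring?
Yes, G is 4-colorable

A valid 4-coloring: color 1: [1, 3, 4, 6, 7]; color 2: [8, 9]; color 3: [0, 5]; color 4: [2].
(χ(G) = 4 ≤ 4.)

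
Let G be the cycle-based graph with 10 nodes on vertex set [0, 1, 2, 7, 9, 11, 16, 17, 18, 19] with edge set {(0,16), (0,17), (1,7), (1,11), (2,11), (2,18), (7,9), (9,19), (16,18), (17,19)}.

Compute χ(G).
Clique number ω(G) = 2 (lower bound: χ ≥ ω).
The graph is bipartite (no odd cycle), so 2 colors suffice: χ(G) = 2.
A valid 2-coloring: color 1: [1, 2, 9, 16, 17]; color 2: [0, 7, 11, 18, 19].

χ(G) = 2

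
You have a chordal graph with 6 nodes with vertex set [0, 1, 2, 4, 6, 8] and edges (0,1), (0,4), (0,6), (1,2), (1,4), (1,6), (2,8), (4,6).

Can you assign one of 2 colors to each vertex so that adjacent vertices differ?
The clique on vertices [0, 1, 4, 6] has size 4 > 2, so it alone needs 4 colors.

No, G is not 2-colorable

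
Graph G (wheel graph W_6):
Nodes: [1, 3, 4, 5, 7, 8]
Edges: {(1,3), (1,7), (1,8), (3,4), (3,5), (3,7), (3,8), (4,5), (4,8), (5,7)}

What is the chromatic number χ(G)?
χ(G) = 4

Clique number ω(G) = 3 (lower bound: χ ≥ ω).
Odd cycle [1, 7, 5, 4, 8] needs 3 colors (χ ≥ 3).
Vertex 3 is adjacent to every vertex of [1, 4, 5, 7, 8], which already need 3 colors among themselves, so 3 needs a new color (χ ≥ 4).
The coloring below uses 4 colors, so χ(G) = 4.
A valid 4-coloring: color 1: [3]; color 2: [1, 4]; color 3: [7, 8]; color 4: [5].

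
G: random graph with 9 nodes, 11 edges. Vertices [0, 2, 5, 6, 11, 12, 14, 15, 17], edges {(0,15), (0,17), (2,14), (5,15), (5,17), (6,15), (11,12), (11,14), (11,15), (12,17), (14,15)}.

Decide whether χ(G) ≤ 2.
The clique on vertices [11, 14, 15] has size 3 > 2, so it alone needs 3 colors.

No, G is not 2-colorable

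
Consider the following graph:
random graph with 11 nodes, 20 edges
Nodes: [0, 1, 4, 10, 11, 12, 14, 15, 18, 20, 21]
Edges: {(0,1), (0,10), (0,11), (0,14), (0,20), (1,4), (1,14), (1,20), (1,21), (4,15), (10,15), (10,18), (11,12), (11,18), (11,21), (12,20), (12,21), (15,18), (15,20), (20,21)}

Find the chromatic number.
Clique number ω(G) = 3 (lower bound: χ ≥ ω).
The clique on [0, 1, 20] has size 3, forcing χ ≥ 3, and the coloring below uses 3 colors, so χ(G) = 3.
A valid 3-coloring: color 1: [0, 15, 21]; color 2: [4, 10, 11, 14, 20]; color 3: [1, 12, 18].

χ(G) = 3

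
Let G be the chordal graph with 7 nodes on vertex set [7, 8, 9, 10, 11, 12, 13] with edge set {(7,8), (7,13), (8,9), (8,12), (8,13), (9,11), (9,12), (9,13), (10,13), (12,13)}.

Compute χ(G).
Clique number ω(G) = 4 (lower bound: χ ≥ ω).
The clique on [8, 9, 12, 13] has size 4, forcing χ ≥ 4, and the coloring below uses 4 colors, so χ(G) = 4.
A valid 4-coloring: color 1: [11, 13]; color 2: [7, 9, 10]; color 3: [8]; color 4: [12].

χ(G) = 4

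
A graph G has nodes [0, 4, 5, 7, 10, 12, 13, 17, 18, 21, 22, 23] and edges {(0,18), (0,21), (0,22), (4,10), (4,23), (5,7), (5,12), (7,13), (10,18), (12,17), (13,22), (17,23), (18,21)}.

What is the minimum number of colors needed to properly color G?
Clique number ω(G) = 3 (lower bound: χ ≥ ω).
The clique on [0, 18, 21] has size 3, forcing χ ≥ 3, and the coloring below uses 3 colors, so χ(G) = 3.
A valid 3-coloring: color 1: [0, 4, 5, 13, 17]; color 2: [7, 12, 18, 22, 23]; color 3: [10, 21].

χ(G) = 3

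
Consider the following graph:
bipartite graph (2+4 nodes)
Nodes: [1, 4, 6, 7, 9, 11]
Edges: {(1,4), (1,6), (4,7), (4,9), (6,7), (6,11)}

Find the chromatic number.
χ(G) = 2

Clique number ω(G) = 2 (lower bound: χ ≥ ω).
The graph is bipartite (no odd cycle), so 2 colors suffice: χ(G) = 2.
A valid 2-coloring: color 1: [4, 6]; color 2: [1, 7, 9, 11].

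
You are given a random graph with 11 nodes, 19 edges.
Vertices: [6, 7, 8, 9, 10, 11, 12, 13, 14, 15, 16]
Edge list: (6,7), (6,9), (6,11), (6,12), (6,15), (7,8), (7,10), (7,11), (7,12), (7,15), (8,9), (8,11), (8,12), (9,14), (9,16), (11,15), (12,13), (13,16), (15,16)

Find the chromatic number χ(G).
χ(G) = 4

Clique number ω(G) = 4 (lower bound: χ ≥ ω).
The clique on [6, 7, 11, 15] has size 4, forcing χ ≥ 4, and the coloring below uses 4 colors, so χ(G) = 4.
A valid 4-coloring: color 1: [7, 14, 16]; color 2: [6, 8, 10, 13]; color 3: [9, 12, 15]; color 4: [11].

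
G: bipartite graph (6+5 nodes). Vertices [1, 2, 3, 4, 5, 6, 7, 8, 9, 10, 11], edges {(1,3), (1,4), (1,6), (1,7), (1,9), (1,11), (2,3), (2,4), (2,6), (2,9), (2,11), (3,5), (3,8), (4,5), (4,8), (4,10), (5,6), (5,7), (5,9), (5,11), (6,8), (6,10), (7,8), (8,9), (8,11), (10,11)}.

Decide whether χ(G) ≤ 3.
Yes, G is 3-colorable

A valid 3-coloring: color 1: [1, 2, 5, 8, 10]; color 2: [3, 4, 6, 7, 9, 11].
(χ(G) = 2 ≤ 3.)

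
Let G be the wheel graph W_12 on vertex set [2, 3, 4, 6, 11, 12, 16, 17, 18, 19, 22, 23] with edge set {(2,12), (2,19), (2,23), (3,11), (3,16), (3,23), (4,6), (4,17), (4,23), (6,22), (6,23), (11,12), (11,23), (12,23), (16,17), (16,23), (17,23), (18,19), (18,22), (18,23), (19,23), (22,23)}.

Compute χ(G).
χ(G) = 4

Clique number ω(G) = 3 (lower bound: χ ≥ ω).
Odd cycle [2, 12, 11, 3, 16, 17, 4, 6, 22, 18, 19] needs 3 colors (χ ≥ 3).
Vertex 23 is adjacent to every vertex of [2, 3, 4, 6, 11, 12, 16, 17, 18, 19, 22], which already need 3 colors among themselves, so 23 needs a new color (χ ≥ 4).
The coloring below uses 4 colors, so χ(G) = 4.
A valid 4-coloring: color 1: [23]; color 2: [2, 4, 11, 16, 18]; color 3: [3, 6, 12, 17, 19]; color 4: [22].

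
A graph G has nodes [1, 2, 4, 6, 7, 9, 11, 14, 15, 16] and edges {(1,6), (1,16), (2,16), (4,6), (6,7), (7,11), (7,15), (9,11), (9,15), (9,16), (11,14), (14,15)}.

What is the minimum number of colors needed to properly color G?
Clique number ω(G) = 2 (lower bound: χ ≥ ω).
The graph is bipartite (no odd cycle), so 2 colors suffice: χ(G) = 2.
A valid 2-coloring: color 1: [6, 11, 15, 16]; color 2: [1, 2, 4, 7, 9, 14].

χ(G) = 2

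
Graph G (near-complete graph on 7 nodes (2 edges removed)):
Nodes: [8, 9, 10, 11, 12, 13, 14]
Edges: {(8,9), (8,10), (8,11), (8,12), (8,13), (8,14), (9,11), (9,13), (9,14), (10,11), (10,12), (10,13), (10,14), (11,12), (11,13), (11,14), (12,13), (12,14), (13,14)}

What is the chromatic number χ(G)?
χ(G) = 6

Clique number ω(G) = 6 (lower bound: χ ≥ ω).
The clique on [8, 10, 11, 12, 13, 14] has size 6, forcing χ ≥ 6, and the coloring below uses 6 colors, so χ(G) = 6.
A valid 6-coloring: color 1: [11]; color 2: [13]; color 3: [14]; color 4: [8]; color 5: [9, 10]; color 6: [12].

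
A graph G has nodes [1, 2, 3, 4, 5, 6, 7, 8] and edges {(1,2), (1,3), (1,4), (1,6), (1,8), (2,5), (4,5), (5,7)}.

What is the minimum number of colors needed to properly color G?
χ(G) = 2

Clique number ω(G) = 2 (lower bound: χ ≥ ω).
The graph is bipartite (no odd cycle), so 2 colors suffice: χ(G) = 2.
A valid 2-coloring: color 1: [1, 5]; color 2: [2, 3, 4, 6, 7, 8].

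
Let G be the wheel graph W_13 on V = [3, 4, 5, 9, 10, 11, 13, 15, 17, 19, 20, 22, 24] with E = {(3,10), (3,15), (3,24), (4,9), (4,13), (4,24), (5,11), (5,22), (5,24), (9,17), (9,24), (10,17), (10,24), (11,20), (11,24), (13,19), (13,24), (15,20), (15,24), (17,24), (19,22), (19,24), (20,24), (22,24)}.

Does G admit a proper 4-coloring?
A valid 4-coloring: color 1: [24]; color 2: [3, 4, 5, 17, 19, 20]; color 3: [9, 10, 11, 13, 15, 22].
(χ(G) = 3 ≤ 4.)

Yes, G is 4-colorable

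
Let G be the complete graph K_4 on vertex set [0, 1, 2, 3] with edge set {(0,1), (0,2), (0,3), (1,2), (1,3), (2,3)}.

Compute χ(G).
χ(G) = 4

Clique number ω(G) = 4 (lower bound: χ ≥ ω).
The clique on [0, 1, 2, 3] has size 4, forcing χ ≥ 4, and the coloring below uses 4 colors, so χ(G) = 4.
A valid 4-coloring: color 1: [1]; color 2: [2]; color 3: [3]; color 4: [0].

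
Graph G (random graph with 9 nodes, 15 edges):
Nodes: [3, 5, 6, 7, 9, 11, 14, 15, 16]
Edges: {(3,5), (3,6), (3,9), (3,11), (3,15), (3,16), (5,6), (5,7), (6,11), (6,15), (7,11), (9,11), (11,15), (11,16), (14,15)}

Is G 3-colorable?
No, G is not 3-colorable

The clique on vertices [3, 6, 11, 15] has size 4 > 3, so it alone needs 4 colors.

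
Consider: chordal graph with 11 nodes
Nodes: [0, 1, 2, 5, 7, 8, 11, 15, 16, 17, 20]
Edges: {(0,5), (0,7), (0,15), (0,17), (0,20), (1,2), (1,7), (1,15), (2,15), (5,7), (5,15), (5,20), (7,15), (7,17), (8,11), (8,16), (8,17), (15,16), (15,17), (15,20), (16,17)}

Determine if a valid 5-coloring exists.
A valid 5-coloring: color 1: [8, 15]; color 2: [0, 1, 11, 16]; color 3: [2, 5, 17]; color 4: [7, 20].
(χ(G) = 4 ≤ 5.)

Yes, G is 5-colorable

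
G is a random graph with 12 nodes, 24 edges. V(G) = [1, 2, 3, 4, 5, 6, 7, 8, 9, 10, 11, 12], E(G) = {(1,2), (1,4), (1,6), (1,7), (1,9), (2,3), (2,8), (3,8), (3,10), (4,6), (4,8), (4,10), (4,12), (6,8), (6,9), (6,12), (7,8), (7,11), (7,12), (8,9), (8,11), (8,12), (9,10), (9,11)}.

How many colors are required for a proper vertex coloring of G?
χ(G) = 4

Clique number ω(G) = 4 (lower bound: χ ≥ ω).
The clique on [4, 6, 8, 12] has size 4, forcing χ ≥ 4, and the coloring below uses 4 colors, so χ(G) = 4.
A valid 4-coloring: color 1: [1, 5, 8, 10]; color 2: [3, 9, 12]; color 3: [2, 6, 7]; color 4: [4, 11].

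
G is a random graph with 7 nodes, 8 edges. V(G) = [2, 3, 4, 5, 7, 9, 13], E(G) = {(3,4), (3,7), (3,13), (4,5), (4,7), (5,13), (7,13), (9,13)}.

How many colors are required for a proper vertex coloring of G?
Clique number ω(G) = 3 (lower bound: χ ≥ ω).
The clique on [3, 4, 7] has size 3, forcing χ ≥ 3, and the coloring below uses 3 colors, so χ(G) = 3.
A valid 3-coloring: color 1: [2, 4, 13]; color 2: [3, 5, 9]; color 3: [7].

χ(G) = 3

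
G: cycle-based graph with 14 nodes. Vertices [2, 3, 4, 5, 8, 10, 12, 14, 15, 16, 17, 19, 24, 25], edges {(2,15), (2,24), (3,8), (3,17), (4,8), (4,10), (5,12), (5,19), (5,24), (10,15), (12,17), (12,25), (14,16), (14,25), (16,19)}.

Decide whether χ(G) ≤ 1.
No, G is not 1-colorable

Edge (2,24) forces its endpoints to differ, so 1 color is not enough.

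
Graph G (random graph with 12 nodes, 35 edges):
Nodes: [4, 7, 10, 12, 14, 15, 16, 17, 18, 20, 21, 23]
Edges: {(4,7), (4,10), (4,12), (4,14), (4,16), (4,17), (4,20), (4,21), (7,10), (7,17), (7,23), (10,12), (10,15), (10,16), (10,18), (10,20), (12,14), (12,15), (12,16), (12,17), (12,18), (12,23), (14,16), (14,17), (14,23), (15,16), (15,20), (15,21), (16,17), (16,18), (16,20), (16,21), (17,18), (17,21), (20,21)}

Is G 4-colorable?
No, G is not 4-colorable

The clique on vertices [4, 12, 14, 16, 17] has size 5 > 4, so it alone needs 5 colors.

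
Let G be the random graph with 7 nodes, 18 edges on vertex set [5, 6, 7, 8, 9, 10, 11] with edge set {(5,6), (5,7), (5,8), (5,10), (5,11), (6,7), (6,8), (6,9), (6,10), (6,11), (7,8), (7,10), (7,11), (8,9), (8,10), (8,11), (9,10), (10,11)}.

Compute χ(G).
Clique number ω(G) = 6 (lower bound: χ ≥ ω).
The clique on [5, 6, 7, 8, 10, 11] has size 6, forcing χ ≥ 6, and the coloring below uses 6 colors, so χ(G) = 6.
A valid 6-coloring: color 1: [8]; color 2: [6]; color 3: [10]; color 4: [7, 9]; color 5: [11]; color 6: [5].

χ(G) = 6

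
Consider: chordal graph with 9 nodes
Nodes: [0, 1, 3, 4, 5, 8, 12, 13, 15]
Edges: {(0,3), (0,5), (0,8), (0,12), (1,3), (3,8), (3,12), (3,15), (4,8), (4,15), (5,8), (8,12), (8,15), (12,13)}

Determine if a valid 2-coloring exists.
The clique on vertices [0, 3, 8, 12] has size 4 > 2, so it alone needs 4 colors.

No, G is not 2-colorable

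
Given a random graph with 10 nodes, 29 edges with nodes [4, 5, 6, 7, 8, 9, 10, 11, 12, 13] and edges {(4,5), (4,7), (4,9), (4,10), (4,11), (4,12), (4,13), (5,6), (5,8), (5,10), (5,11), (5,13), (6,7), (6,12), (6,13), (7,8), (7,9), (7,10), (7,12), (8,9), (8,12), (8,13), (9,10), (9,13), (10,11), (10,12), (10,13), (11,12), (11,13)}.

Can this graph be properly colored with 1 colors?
No, G is not 1-colorable

The clique on vertices [4, 5, 10, 11, 13] has size 5 > 1, so it alone needs 5 colors.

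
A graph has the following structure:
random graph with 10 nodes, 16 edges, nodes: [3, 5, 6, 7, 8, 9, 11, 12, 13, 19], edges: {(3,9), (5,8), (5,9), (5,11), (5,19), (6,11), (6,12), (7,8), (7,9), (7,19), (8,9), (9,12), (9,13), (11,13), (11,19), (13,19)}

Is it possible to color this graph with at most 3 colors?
Yes, G is 3-colorable

A valid 3-coloring: color 1: [9, 11]; color 2: [3, 5, 7, 12, 13]; color 3: [6, 8, 19].
(χ(G) = 3 ≤ 3.)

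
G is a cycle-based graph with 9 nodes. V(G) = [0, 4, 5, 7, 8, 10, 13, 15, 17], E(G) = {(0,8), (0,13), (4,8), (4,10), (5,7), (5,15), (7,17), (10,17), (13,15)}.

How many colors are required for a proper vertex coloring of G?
χ(G) = 3

Clique number ω(G) = 2 (lower bound: χ ≥ ω).
Odd cycle [7, 5, 15, 13, 0, 8, 4, 10, 17] needs 3 colors (χ ≥ 3).
The coloring below uses 3 colors, so χ(G) = 3.
A valid 3-coloring: color 1: [0, 7, 10, 15]; color 2: [5, 8, 13, 17]; color 3: [4].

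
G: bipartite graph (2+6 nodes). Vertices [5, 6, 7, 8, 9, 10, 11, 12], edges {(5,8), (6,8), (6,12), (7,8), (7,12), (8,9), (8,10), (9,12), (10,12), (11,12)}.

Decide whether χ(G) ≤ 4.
A valid 4-coloring: color 1: [8, 12]; color 2: [5, 6, 7, 9, 10, 11].
(χ(G) = 2 ≤ 4.)

Yes, G is 4-colorable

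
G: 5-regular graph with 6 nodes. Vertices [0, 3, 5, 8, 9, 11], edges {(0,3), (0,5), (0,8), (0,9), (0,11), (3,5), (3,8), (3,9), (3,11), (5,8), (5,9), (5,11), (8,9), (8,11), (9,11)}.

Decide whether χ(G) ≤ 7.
A valid 7-coloring: color 1: [11]; color 2: [8]; color 3: [0]; color 4: [3]; color 5: [9]; color 6: [5].
(χ(G) = 6 ≤ 7.)

Yes, G is 7-colorable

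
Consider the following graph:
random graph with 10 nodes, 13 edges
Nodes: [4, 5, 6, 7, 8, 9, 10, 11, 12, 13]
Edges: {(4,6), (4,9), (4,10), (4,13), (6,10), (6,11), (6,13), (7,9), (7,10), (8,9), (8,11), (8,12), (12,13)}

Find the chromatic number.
χ(G) = 3

Clique number ω(G) = 3 (lower bound: χ ≥ ω).
The clique on [4, 6, 10] has size 3, forcing χ ≥ 3, and the coloring below uses 3 colors, so χ(G) = 3.
A valid 3-coloring: color 1: [5, 6, 9, 12]; color 2: [4, 7, 8]; color 3: [10, 11, 13].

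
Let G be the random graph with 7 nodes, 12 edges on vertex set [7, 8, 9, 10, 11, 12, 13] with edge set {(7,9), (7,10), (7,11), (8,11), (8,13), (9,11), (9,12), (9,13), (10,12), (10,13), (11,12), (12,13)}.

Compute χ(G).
χ(G) = 3

Clique number ω(G) = 3 (lower bound: χ ≥ ω).
The clique on [9, 11, 12] has size 3, forcing χ ≥ 3, and the coloring below uses 3 colors, so χ(G) = 3.
A valid 3-coloring: color 1: [8, 9, 10]; color 2: [11, 13]; color 3: [7, 12].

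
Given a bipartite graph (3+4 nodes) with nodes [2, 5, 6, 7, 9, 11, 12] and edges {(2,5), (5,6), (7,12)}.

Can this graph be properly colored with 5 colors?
A valid 5-coloring: color 1: [5, 7, 9, 11]; color 2: [2, 6, 12].
(χ(G) = 2 ≤ 5.)

Yes, G is 5-colorable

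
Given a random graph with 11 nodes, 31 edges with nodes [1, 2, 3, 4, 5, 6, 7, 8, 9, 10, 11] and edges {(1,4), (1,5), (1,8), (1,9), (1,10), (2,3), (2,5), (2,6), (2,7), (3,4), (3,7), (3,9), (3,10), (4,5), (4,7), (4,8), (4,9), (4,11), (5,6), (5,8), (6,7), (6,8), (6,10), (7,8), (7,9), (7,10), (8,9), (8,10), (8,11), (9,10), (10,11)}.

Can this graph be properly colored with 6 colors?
A valid 6-coloring: color 1: [3, 8]; color 2: [2, 4, 10]; color 3: [5, 7, 11]; color 4: [6, 9]; color 5: [1].
(χ(G) = 5 ≤ 6.)

Yes, G is 6-colorable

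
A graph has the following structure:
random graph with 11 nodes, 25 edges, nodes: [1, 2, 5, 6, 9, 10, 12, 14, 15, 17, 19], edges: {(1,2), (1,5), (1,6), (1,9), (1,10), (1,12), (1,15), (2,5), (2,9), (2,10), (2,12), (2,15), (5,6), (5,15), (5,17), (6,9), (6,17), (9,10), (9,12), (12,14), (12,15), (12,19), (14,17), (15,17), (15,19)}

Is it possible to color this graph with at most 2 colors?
The clique on vertices [1, 2, 9, 10] has size 4 > 2, so it alone needs 4 colors.

No, G is not 2-colorable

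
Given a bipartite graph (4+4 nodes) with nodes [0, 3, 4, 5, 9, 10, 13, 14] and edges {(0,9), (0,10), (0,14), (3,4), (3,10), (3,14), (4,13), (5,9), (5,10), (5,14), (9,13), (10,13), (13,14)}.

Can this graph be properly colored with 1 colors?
Edge (0,9) forces its endpoints to differ, so 1 color is not enough.

No, G is not 1-colorable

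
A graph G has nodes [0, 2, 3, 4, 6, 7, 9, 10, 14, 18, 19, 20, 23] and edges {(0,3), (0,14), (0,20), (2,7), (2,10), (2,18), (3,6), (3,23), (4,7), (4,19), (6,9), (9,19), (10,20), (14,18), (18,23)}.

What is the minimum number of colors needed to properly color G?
χ(G) = 3

Clique number ω(G) = 2 (lower bound: χ ≥ ω).
Odd cycle [23, 3, 0, 20, 10, 2, 18] needs 3 colors (χ ≥ 3).
The coloring below uses 3 colors, so χ(G) = 3.
A valid 3-coloring: color 1: [2, 3, 4, 9, 14, 20]; color 2: [0, 6, 7, 10, 18, 19]; color 3: [23].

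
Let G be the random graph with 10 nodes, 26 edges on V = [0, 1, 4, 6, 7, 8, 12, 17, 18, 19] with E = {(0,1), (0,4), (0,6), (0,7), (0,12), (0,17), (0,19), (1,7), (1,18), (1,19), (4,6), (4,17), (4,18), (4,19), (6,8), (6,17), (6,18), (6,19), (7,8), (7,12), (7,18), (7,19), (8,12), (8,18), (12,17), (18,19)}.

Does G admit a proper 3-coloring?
No, G is not 3-colorable

The clique on vertices [0, 4, 6, 17] has size 4 > 3, so it alone needs 4 colors.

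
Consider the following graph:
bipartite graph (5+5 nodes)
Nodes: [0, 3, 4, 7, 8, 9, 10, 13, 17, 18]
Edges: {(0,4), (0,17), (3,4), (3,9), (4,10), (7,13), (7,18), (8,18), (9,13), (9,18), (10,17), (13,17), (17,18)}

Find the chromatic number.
χ(G) = 2

Clique number ω(G) = 2 (lower bound: χ ≥ ω).
The graph is bipartite (no odd cycle), so 2 colors suffice: χ(G) = 2.
A valid 2-coloring: color 1: [4, 7, 8, 9, 17]; color 2: [0, 3, 10, 13, 18].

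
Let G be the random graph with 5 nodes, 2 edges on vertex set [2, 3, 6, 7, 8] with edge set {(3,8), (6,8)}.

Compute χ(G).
χ(G) = 2

Clique number ω(G) = 2 (lower bound: χ ≥ ω).
The graph is bipartite (no odd cycle), so 2 colors suffice: χ(G) = 2.
A valid 2-coloring: color 1: [2, 7, 8]; color 2: [3, 6].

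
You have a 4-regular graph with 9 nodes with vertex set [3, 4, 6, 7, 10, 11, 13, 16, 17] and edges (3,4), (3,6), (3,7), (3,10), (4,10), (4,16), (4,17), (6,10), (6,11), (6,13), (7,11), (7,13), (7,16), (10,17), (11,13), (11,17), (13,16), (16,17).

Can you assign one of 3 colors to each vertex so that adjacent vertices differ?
A valid 3-coloring: color 1: [10, 11, 16]; color 2: [3, 13, 17]; color 3: [4, 6, 7].
(χ(G) = 3 ≤ 3.)

Yes, G is 3-colorable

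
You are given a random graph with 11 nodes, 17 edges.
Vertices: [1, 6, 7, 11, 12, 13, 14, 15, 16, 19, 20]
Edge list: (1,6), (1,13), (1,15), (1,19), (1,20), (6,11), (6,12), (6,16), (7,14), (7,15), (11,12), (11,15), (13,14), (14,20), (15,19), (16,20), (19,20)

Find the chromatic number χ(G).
Clique number ω(G) = 3 (lower bound: χ ≥ ω).
The clique on [1, 19, 20] has size 3, forcing χ ≥ 3, and the coloring below uses 3 colors, so χ(G) = 3.
A valid 3-coloring: color 1: [1, 12, 14, 16]; color 2: [6, 13, 15, 20]; color 3: [7, 11, 19].

χ(G) = 3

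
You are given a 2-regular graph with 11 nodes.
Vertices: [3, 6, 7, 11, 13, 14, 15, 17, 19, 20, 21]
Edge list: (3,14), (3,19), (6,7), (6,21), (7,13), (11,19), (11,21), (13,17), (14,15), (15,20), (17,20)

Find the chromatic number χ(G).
χ(G) = 3

Clique number ω(G) = 2 (lower bound: χ ≥ ω).
Odd cycle [20, 17, 13, 7, 6, 21, 11, 19, 3, 14, 15] needs 3 colors (χ ≥ 3).
The coloring below uses 3 colors, so χ(G) = 3.
A valid 3-coloring: color 1: [6, 13, 14, 19, 20]; color 2: [3, 7, 11, 15, 17]; color 3: [21].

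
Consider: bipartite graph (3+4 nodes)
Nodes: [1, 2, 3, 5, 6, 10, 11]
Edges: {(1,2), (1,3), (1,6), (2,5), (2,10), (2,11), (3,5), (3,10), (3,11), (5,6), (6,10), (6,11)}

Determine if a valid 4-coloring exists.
Yes, G is 4-colorable

A valid 4-coloring: color 1: [2, 3, 6]; color 2: [1, 5, 10, 11].
(χ(G) = 2 ≤ 4.)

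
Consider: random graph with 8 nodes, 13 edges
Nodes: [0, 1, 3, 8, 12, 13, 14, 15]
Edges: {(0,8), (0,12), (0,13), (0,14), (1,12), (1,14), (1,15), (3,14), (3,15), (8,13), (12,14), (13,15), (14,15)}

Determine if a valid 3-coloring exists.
Yes, G is 3-colorable

A valid 3-coloring: color 1: [13, 14]; color 2: [8, 12, 15]; color 3: [0, 1, 3].
(χ(G) = 3 ≤ 3.)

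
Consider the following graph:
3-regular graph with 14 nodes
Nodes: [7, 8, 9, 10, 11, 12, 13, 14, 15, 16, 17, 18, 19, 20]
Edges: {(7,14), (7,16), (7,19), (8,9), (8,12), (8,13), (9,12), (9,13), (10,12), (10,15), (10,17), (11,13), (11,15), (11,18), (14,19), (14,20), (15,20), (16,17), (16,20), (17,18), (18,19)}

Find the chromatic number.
χ(G) = 3

Clique number ω(G) = 3 (lower bound: χ ≥ ω).
The clique on [7, 14, 19] has size 3, forcing χ ≥ 3, and the coloring below uses 3 colors, so χ(G) = 3.
A valid 3-coloring: color 1: [12, 13, 15, 17, 19]; color 2: [9, 10, 14, 16, 18]; color 3: [7, 8, 11, 20].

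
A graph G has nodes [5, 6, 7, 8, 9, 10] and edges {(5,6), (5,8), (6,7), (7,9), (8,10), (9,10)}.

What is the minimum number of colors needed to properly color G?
Clique number ω(G) = 2 (lower bound: χ ≥ ω).
The graph is bipartite (no odd cycle), so 2 colors suffice: χ(G) = 2.
A valid 2-coloring: color 1: [6, 8, 9]; color 2: [5, 7, 10].

χ(G) = 2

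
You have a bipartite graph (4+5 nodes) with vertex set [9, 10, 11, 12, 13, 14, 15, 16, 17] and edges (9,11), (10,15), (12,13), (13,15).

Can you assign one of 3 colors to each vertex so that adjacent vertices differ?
Yes, G is 3-colorable

A valid 3-coloring: color 1: [9, 12, 14, 15, 16, 17]; color 2: [10, 11, 13].
(χ(G) = 2 ≤ 3.)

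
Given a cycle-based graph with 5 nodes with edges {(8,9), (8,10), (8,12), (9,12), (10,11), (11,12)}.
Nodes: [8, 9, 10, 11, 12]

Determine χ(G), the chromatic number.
χ(G) = 3

Clique number ω(G) = 3 (lower bound: χ ≥ ω).
The clique on [8, 9, 12] has size 3, forcing χ ≥ 3, and the coloring below uses 3 colors, so χ(G) = 3.
A valid 3-coloring: color 1: [8, 11]; color 2: [10, 12]; color 3: [9].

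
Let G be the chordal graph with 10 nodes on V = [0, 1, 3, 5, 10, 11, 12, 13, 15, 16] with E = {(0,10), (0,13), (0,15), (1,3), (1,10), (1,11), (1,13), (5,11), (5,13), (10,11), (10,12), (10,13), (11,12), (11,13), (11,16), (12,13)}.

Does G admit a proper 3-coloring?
No, G is not 3-colorable

The clique on vertices [1, 10, 11, 13] has size 4 > 3, so it alone needs 4 colors.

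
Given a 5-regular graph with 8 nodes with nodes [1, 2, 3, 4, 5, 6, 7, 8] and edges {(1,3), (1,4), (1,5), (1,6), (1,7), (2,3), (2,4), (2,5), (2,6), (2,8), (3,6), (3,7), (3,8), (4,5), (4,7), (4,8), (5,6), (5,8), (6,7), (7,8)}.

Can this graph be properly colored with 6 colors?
Yes, G is 6-colorable

A valid 6-coloring: color 1: [6, 8]; color 2: [5, 7]; color 3: [3, 4]; color 4: [1, 2].
(χ(G) = 4 ≤ 6.)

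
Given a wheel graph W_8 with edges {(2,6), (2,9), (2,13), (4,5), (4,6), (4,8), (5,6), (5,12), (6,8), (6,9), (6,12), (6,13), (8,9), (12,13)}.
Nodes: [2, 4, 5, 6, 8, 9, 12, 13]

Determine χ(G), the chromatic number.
χ(G) = 4

Clique number ω(G) = 3 (lower bound: χ ≥ ω).
Odd cycle [8, 4, 5, 12, 13, 2, 9] needs 3 colors (χ ≥ 3).
Vertex 6 is adjacent to every vertex of [2, 4, 5, 8, 9, 12, 13], which already need 3 colors among themselves, so 6 needs a new color (χ ≥ 4).
The coloring below uses 4 colors, so χ(G) = 4.
A valid 4-coloring: color 1: [6]; color 2: [2, 5, 8]; color 3: [4, 9, 12]; color 4: [13].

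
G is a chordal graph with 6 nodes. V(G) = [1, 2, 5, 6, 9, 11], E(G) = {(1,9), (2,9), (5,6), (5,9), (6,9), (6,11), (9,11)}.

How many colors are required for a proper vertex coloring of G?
Clique number ω(G) = 3 (lower bound: χ ≥ ω).
The clique on [6, 9, 11] has size 3, forcing χ ≥ 3, and the coloring below uses 3 colors, so χ(G) = 3.
A valid 3-coloring: color 1: [9]; color 2: [1, 2, 6]; color 3: [5, 11].

χ(G) = 3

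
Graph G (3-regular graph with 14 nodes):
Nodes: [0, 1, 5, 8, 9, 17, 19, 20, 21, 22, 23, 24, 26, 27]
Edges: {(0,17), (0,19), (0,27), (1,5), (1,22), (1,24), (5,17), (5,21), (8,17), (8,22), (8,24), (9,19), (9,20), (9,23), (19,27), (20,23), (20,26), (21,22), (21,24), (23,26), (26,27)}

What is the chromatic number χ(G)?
Clique number ω(G) = 3 (lower bound: χ ≥ ω).
The clique on [0, 19, 27] has size 3, forcing χ ≥ 3, and the coloring below uses 3 colors, so χ(G) = 3.
A valid 3-coloring: color 1: [17, 19, 20, 22, 24]; color 2: [0, 1, 8, 9, 21, 26]; color 3: [5, 23, 27].

χ(G) = 3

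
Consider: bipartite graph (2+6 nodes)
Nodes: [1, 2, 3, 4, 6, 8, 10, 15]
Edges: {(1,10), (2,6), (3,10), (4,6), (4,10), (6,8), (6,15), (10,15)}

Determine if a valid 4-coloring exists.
A valid 4-coloring: color 1: [6, 10]; color 2: [1, 2, 3, 4, 8, 15].
(χ(G) = 2 ≤ 4.)

Yes, G is 4-colorable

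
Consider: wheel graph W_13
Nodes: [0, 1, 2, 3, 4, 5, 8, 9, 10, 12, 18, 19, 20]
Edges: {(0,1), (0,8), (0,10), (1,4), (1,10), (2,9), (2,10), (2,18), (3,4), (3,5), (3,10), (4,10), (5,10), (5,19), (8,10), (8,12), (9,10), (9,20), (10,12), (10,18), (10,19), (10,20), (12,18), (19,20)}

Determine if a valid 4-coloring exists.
A valid 4-coloring: color 1: [10]; color 2: [1, 3, 8, 9, 18, 19]; color 3: [0, 2, 4, 5, 12, 20].
(χ(G) = 3 ≤ 4.)

Yes, G is 4-colorable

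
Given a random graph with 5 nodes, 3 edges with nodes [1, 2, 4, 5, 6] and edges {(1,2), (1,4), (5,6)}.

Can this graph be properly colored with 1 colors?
No, G is not 1-colorable

Edge (1,2) forces its endpoints to differ, so 1 color is not enough.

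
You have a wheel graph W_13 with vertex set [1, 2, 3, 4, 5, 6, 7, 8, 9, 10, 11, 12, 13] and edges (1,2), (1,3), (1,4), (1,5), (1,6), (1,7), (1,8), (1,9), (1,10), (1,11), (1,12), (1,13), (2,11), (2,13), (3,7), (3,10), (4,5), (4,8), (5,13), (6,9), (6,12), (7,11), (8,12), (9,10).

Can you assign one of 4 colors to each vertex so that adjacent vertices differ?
A valid 4-coloring: color 1: [1]; color 2: [3, 4, 9, 11, 12, 13]; color 3: [2, 5, 6, 7, 8, 10].
(χ(G) = 3 ≤ 4.)

Yes, G is 4-colorable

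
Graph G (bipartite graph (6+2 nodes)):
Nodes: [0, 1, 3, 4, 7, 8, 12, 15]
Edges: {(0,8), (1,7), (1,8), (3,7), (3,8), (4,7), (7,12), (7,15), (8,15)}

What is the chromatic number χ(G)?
Clique number ω(G) = 2 (lower bound: χ ≥ ω).
The graph is bipartite (no odd cycle), so 2 colors suffice: χ(G) = 2.
A valid 2-coloring: color 1: [7, 8]; color 2: [0, 1, 3, 4, 12, 15].

χ(G) = 2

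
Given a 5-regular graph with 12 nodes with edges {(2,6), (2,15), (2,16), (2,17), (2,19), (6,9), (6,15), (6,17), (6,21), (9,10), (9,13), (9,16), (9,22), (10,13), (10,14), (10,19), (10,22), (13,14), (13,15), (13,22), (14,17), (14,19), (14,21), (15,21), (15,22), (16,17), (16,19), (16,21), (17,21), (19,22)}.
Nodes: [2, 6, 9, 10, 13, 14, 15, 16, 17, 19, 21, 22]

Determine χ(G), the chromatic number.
Clique number ω(G) = 4 (lower bound: χ ≥ ω).
The clique on [9, 10, 13, 22] has size 4, forcing χ ≥ 4, and the coloring below uses 4 colors, so χ(G) = 4.
A valid 4-coloring: color 1: [6, 14, 16, 22]; color 2: [13, 19, 21]; color 3: [10, 15, 17]; color 4: [2, 9].

χ(G) = 4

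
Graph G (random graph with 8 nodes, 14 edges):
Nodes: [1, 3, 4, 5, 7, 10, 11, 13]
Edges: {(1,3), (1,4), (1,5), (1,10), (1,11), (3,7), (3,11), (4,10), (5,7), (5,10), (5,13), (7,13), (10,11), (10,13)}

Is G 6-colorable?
Yes, G is 6-colorable

A valid 6-coloring: color 1: [1, 13]; color 2: [7, 10]; color 3: [4, 5, 11]; color 4: [3].
(χ(G) = 4 ≤ 6.)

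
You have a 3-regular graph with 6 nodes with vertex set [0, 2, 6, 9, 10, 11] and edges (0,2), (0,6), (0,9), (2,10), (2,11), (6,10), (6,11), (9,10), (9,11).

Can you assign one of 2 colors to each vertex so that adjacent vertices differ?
A valid 2-coloring: color 1: [0, 10, 11]; color 2: [2, 6, 9].
(χ(G) = 2 ≤ 2.)

Yes, G is 2-colorable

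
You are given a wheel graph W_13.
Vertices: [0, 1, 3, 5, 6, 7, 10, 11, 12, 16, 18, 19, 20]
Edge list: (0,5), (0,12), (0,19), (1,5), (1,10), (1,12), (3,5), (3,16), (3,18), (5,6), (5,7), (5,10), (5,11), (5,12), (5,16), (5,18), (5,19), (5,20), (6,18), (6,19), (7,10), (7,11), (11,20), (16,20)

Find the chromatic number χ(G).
χ(G) = 3

Clique number ω(G) = 3 (lower bound: χ ≥ ω).
The clique on [0, 5, 19] has size 3, forcing χ ≥ 3, and the coloring below uses 3 colors, so χ(G) = 3.
A valid 3-coloring: color 1: [5]; color 2: [10, 11, 12, 16, 18, 19]; color 3: [0, 1, 3, 6, 7, 20].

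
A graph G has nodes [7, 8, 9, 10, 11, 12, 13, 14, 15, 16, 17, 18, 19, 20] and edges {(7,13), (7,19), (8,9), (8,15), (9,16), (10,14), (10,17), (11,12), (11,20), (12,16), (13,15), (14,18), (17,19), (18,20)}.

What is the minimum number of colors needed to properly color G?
Clique number ω(G) = 2 (lower bound: χ ≥ ω).
The graph is bipartite (no odd cycle), so 2 colors suffice: χ(G) = 2.
A valid 2-coloring: color 1: [7, 9, 12, 14, 15, 17, 20]; color 2: [8, 10, 11, 13, 16, 18, 19].

χ(G) = 2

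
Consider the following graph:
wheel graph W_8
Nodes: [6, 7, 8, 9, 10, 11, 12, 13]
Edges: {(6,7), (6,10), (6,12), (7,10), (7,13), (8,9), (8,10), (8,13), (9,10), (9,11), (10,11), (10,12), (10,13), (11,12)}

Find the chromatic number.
χ(G) = 4

Clique number ω(G) = 3 (lower bound: χ ≥ ω).
Odd cycle [11, 9, 8, 13, 7, 6, 12] needs 3 colors (χ ≥ 3).
Vertex 10 is adjacent to every vertex of [6, 7, 8, 9, 11, 12, 13], which already need 3 colors among themselves, so 10 needs a new color (χ ≥ 4).
The coloring below uses 4 colors, so χ(G) = 4.
A valid 4-coloring: color 1: [10]; color 2: [6, 8, 11]; color 3: [9, 12, 13]; color 4: [7].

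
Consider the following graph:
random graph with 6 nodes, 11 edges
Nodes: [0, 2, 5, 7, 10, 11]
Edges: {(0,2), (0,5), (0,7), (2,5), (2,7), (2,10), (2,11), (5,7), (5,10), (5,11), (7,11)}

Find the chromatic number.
Clique number ω(G) = 4 (lower bound: χ ≥ ω).
The clique on [0, 2, 5, 7] has size 4, forcing χ ≥ 4, and the coloring below uses 4 colors, so χ(G) = 4.
A valid 4-coloring: color 1: [5]; color 2: [2]; color 3: [7, 10]; color 4: [0, 11].

χ(G) = 4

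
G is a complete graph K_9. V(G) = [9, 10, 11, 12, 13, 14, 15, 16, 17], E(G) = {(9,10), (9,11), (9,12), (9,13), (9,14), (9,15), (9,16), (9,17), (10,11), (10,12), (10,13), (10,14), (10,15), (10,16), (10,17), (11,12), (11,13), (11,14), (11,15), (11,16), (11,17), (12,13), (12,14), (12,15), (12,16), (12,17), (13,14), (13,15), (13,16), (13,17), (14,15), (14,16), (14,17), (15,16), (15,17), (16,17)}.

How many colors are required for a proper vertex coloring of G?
Clique number ω(G) = 9 (lower bound: χ ≥ ω).
The clique on [9, 10, 11, 12, 13, 14, 15, 16, 17] has size 9, forcing χ ≥ 9, and the coloring below uses 9 colors, so χ(G) = 9.
A valid 9-coloring: color 1: [14]; color 2: [9]; color 3: [13]; color 4: [10]; color 5: [16]; color 6: [17]; color 7: [15]; color 8: [12]; color 9: [11].

χ(G) = 9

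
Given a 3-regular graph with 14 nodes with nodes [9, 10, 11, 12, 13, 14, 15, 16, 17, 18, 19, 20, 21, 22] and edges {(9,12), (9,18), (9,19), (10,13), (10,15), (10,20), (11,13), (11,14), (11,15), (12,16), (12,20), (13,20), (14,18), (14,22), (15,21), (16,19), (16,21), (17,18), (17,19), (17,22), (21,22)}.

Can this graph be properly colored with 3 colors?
Yes, G is 3-colorable

A valid 3-coloring: color 1: [9, 15, 16, 20, 22]; color 2: [10, 11, 12, 18, 19, 21]; color 3: [13, 14, 17].
(χ(G) = 3 ≤ 3.)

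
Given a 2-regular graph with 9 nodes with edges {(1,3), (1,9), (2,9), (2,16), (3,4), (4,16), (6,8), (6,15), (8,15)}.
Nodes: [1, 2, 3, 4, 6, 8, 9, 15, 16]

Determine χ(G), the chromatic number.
χ(G) = 3

Clique number ω(G) = 3 (lower bound: χ ≥ ω).
The clique on [6, 8, 15] has size 3, forcing χ ≥ 3, and the coloring below uses 3 colors, so χ(G) = 3.
A valid 3-coloring: color 1: [3, 8, 9, 16]; color 2: [1, 2, 4, 15]; color 3: [6].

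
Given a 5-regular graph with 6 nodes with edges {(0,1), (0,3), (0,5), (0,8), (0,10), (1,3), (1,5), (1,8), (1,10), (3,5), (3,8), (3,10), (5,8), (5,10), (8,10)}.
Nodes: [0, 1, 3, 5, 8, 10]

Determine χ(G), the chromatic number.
Clique number ω(G) = 6 (lower bound: χ ≥ ω).
The clique on [0, 1, 3, 5, 8, 10] has size 6, forcing χ ≥ 6, and the coloring below uses 6 colors, so χ(G) = 6.
A valid 6-coloring: color 1: [3]; color 2: [5]; color 3: [0]; color 4: [10]; color 5: [1]; color 6: [8].

χ(G) = 6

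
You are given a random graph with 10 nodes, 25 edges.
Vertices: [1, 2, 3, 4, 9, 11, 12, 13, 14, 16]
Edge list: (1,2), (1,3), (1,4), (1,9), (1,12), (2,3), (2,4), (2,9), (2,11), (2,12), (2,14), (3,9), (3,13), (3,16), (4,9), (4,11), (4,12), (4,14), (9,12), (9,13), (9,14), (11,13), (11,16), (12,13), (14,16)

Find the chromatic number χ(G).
Clique number ω(G) = 5 (lower bound: χ ≥ ω).
The clique on [1, 2, 4, 9, 12] has size 5, forcing χ ≥ 5, and the coloring below uses 5 colors, so χ(G) = 5.
A valid 5-coloring: color 1: [9, 11]; color 2: [2, 13, 16]; color 3: [3, 4]; color 4: [12, 14]; color 5: [1].

χ(G) = 5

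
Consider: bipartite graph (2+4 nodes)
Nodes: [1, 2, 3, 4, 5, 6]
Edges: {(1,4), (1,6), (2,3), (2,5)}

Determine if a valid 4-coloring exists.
Yes, G is 4-colorable

A valid 4-coloring: color 1: [1, 2]; color 2: [3, 4, 5, 6].
(χ(G) = 2 ≤ 4.)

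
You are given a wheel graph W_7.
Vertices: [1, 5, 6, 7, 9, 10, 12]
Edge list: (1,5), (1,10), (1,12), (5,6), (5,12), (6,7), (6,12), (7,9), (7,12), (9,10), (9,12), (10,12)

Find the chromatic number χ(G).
Clique number ω(G) = 3 (lower bound: χ ≥ ω).
The clique on [1, 10, 12] has size 3, forcing χ ≥ 3, and the coloring below uses 3 colors, so χ(G) = 3.
A valid 3-coloring: color 1: [12]; color 2: [1, 6, 9]; color 3: [5, 7, 10].

χ(G) = 3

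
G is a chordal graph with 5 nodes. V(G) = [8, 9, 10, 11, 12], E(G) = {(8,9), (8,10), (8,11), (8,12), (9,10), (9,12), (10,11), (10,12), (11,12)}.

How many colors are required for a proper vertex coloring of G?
χ(G) = 4

Clique number ω(G) = 4 (lower bound: χ ≥ ω).
The clique on [8, 9, 10, 12] has size 4, forcing χ ≥ 4, and the coloring below uses 4 colors, so χ(G) = 4.
A valid 4-coloring: color 1: [10]; color 2: [12]; color 3: [8]; color 4: [9, 11].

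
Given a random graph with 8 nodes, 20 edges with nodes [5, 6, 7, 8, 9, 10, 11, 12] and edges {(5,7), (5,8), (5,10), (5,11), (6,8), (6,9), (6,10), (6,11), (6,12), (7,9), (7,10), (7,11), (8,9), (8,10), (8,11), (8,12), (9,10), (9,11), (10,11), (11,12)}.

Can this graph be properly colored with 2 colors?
No, G is not 2-colorable

The clique on vertices [6, 8, 9, 10, 11] has size 5 > 2, so it alone needs 5 colors.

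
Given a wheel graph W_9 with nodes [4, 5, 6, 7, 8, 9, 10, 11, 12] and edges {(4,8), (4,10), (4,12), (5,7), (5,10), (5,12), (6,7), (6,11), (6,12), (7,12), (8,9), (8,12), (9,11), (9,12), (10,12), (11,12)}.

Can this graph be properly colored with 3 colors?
Yes, G is 3-colorable

A valid 3-coloring: color 1: [12]; color 2: [7, 8, 10, 11]; color 3: [4, 5, 6, 9].
(χ(G) = 3 ≤ 3.)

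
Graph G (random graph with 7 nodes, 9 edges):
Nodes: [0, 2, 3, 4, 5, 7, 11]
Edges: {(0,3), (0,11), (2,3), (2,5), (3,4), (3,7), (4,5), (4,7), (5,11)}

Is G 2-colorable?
The clique on vertices [3, 4, 7] has size 3 > 2, so it alone needs 3 colors.

No, G is not 2-colorable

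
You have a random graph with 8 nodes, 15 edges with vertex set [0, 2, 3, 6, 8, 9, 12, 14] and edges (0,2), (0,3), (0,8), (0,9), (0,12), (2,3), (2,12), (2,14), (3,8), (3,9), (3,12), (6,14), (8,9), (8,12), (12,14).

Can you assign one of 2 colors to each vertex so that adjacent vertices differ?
The clique on vertices [0, 3, 8, 9] has size 4 > 2, so it alone needs 4 colors.

No, G is not 2-colorable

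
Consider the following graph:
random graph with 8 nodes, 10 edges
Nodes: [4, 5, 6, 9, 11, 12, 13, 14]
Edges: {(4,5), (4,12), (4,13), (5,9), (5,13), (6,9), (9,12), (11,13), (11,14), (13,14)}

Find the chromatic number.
χ(G) = 3

Clique number ω(G) = 3 (lower bound: χ ≥ ω).
The clique on [11, 13, 14] has size 3, forcing χ ≥ 3, and the coloring below uses 3 colors, so χ(G) = 3.
A valid 3-coloring: color 1: [9, 13]; color 2: [5, 6, 11, 12]; color 3: [4, 14].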